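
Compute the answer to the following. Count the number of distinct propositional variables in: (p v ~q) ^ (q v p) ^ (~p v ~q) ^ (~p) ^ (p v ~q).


Identify each variable that appears in the formula.
Variables found: p, q
Count = 2

2


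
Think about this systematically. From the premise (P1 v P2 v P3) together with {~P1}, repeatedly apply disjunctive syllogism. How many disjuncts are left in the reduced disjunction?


Original disjuncts (3): P1, P2, P3
Negated (eliminate): ~P1
Remaining disjuncts: P2, P3
Count = 3 - 1 = 2

2


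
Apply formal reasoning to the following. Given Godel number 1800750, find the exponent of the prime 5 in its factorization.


Factorize 1800750 by dividing by 5 repeatedly.
Division steps: 5 divides 1800750 exactly 3 time(s).
Exponent of 5 = 3

3


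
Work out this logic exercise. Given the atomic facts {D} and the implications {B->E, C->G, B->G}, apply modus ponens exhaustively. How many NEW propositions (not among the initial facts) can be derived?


Initial facts: {D}
Apply modus ponens to closure:
  (no implication fires)
Final known: {D}
New propositions: {(none)}
Count = 0

0


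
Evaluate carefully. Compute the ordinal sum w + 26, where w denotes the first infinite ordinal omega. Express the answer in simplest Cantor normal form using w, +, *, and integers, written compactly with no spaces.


Compute w + 26.
Ordinal + is associative but NOT commutative; for finite n>0, n + w = w but w + n stays w+n.
w + 26 is already in normal form (a successor ordinal beyond w).
Result = w+26

w+26


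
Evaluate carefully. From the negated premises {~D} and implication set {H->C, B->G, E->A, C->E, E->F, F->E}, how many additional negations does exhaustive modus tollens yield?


Initial negated facts: {~D}
Apply modus tollens to closure:
  (no implication fires)
Final negated: {~D}
New negations: {(none)}
Count = 0

0


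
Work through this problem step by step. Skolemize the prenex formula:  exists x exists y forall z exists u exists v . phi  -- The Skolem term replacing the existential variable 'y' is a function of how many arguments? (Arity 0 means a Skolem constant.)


Quantifier prefix: exists x exists y forall z exists u exists v
'y' is existentially quantified at position 2.
No universal quantifiers precede it.
Skolem function arity = 0 (a Skolem constant)

0


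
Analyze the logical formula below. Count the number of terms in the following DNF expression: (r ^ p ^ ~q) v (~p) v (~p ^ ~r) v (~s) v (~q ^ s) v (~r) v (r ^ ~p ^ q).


A DNF formula is a disjunction of terms (conjunctions).
Terms are separated by v.
Counting the disjuncts: 7 terms.

7


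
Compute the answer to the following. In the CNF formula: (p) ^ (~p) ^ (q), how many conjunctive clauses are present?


A CNF formula is a conjunction of clauses.
Clauses are separated by ^.
Counting the conjuncts: 3 clauses.

3


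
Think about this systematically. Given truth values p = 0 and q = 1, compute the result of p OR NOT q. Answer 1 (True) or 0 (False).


p = 0, q = 1
Operation: p OR NOT q
Evaluate: 0 OR NOT 1 = 0

0


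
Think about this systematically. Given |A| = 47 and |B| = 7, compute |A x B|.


The Cartesian product A x B contains all ordered pairs (a, b).
|A x B| = |A| * |B| = 47 * 7 = 329

329


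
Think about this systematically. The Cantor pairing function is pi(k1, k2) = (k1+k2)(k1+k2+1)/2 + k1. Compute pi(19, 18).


k1 + k2 = 37
(k1+k2)(k1+k2+1)/2 = 37 * 38 / 2 = 703
pi = 703 + 19 = 722

722


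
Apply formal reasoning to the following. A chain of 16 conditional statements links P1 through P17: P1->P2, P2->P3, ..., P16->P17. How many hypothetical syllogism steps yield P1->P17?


With 16 implications in a chain connecting 17 propositions:
P1->P2, P2->P3, ..., P16->P17
Steps needed = (number of implications) - 1 = 16 - 1 = 15

15


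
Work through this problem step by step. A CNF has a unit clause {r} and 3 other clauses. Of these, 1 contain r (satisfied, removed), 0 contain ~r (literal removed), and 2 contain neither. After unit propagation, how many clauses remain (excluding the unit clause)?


Satisfied (removed): 1
Shortened (remain): 0
Unchanged (remain): 2
Remaining = 0 + 2 = 2

2


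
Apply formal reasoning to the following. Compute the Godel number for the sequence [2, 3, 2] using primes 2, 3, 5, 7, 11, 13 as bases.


Encode each element as an exponent of the corresponding prime:
  2^2 = 4
  3^3 = 27
  5^2 = 25
Product = 4 * 27 * 25 = 2700

2700


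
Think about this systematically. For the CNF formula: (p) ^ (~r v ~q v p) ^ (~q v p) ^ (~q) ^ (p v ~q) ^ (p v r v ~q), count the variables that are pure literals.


Check each variable for pure literal status:
p: pure positive
q: pure negative
r: mixed (not pure)
Pure literal count = 2

2


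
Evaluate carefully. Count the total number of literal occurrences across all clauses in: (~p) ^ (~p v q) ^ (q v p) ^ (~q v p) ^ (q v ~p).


Counting literals in each clause:
Clause 1: 1 literal(s)
Clause 2: 2 literal(s)
Clause 3: 2 literal(s)
Clause 4: 2 literal(s)
Clause 5: 2 literal(s)
Total = 9

9


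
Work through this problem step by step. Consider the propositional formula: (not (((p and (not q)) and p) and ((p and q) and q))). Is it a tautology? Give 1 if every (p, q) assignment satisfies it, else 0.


Check all 4 assignments:
p=0, q=0: 1
p=0, q=1: 1
p=1, q=0: 1
p=1, q=1: 1
Satisfying count = 4/4.
Tautology iff count = 4: yes.

1


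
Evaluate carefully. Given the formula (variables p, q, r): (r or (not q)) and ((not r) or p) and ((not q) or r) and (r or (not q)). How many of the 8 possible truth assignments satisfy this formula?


Evaluate all 8 assignments for p, q, r:
p=0, q=0, r=0: 1
p=0, q=0, r=1: 0
p=0, q=1, r=0: 0
p=0, q=1, r=1: 0
p=1, q=0, r=0: 1
p=1, q=0, r=1: 1
p=1, q=1, r=0: 0
p=1, q=1, r=1: 1
Satisfying count = 4

4


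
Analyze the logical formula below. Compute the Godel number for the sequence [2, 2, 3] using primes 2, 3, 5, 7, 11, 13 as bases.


Encode each element as an exponent of the corresponding prime:
  2^2 = 4
  3^2 = 9
  5^3 = 125
Product = 4 * 9 * 125 = 4500

4500


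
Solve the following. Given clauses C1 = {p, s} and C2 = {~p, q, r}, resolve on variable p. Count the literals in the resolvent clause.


Remove p from C1 and ~p from C2.
C1 remainder: {s}
C2 remainder: {q, r}
Union (resolvent): {q, r, s}
Resolvent has 3 literal(s).

3


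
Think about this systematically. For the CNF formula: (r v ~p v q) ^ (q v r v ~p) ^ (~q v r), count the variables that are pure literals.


Check each variable for pure literal status:
p: pure negative
q: mixed (not pure)
r: pure positive
Pure literal count = 2

2


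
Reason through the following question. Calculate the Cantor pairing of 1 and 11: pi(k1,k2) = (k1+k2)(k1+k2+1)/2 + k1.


k1 + k2 = 12
(k1+k2)(k1+k2+1)/2 = 12 * 13 / 2 = 78
pi = 78 + 1 = 79

79


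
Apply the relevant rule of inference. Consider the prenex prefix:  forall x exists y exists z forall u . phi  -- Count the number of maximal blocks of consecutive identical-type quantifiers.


Quantifier-type sequence: A E E A  (A=forall, E=exists)
Group into maximal same-type runs:
  Ax1 | Ex2 | Ax1
Number of blocks = 3

3


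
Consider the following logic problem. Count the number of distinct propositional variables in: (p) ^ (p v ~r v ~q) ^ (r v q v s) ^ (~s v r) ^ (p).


Identify each variable that appears in the formula.
Variables found: p, q, r, s
Count = 4

4


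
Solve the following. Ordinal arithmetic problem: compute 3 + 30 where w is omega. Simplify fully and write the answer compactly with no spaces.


Compute 3 + 30.
Ordinal + is associative but NOT commutative; for finite n>0, n + w = w but w + n stays w+n.
Both operands finite; ordinal + agrees with natural +: 3 + 30 = 33.
Result = 33

33


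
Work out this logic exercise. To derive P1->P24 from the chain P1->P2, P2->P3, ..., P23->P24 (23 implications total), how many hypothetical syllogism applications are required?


With 23 implications in a chain connecting 24 propositions:
P1->P2, P2->P3, ..., P23->P24
Steps needed = (number of implications) - 1 = 23 - 1 = 22

22


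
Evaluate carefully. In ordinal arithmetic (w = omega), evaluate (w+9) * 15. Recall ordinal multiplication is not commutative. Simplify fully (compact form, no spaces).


Compute (w+9) * 15.
Ordinal * is associative and left-distributive over +, but NOT commutative; for finite n>1, n*w = w but w*n stays w*n.
(w+9) * 15 = (w+9) repeated 15 times. Each intermediate +9 is absorbed by the following w; only the last survives: w*15+9.
Result = w*15+9

w*15+9


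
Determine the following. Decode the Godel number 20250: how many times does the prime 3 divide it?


Factorize 20250 by dividing by 3 repeatedly.
Division steps: 3 divides 20250 exactly 4 time(s).
Exponent of 3 = 4

4


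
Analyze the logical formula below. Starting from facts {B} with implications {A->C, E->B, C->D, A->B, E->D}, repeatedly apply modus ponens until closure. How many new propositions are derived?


Initial facts: {B}
Apply modus ponens to closure:
  (no implication fires)
Final known: {B}
New propositions: {(none)}
Count = 0

0


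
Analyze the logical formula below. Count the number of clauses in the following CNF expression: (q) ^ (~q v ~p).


A CNF formula is a conjunction of clauses.
Clauses are separated by ^.
Counting the conjuncts: 2 clauses.

2


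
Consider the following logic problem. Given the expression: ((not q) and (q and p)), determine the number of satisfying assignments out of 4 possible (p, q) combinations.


Check all 4 assignments:
p=0, q=0: 0
p=0, q=1: 0
p=1, q=0: 0
p=1, q=1: 0
Count of True = 0

0


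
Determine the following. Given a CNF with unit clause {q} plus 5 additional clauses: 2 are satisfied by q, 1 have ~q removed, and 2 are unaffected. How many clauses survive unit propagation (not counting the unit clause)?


Satisfied (removed): 2
Shortened (remain): 1
Unchanged (remain): 2
Remaining = 1 + 2 = 3

3


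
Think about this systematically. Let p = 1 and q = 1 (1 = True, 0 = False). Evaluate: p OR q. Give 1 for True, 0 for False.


p = 1, q = 1
Operation: p OR q
Evaluate: 1 OR 1 = 1

1


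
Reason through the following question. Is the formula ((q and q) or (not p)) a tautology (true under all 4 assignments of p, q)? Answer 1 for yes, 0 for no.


Check all 4 assignments:
p=0, q=0: 1
p=0, q=1: 1
p=1, q=0: 0
p=1, q=1: 1
Satisfying count = 3/4.
Tautology iff count = 4: no.

0


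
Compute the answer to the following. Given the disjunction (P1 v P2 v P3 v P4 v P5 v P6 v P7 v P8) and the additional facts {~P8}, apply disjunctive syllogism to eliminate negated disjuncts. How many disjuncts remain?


Original disjuncts (8): P1, P2, P3, P4, P5, P6, P7, P8
Negated (eliminate): ~P8
Remaining disjuncts: P1, P2, P3, P4, P5, P6, P7
Count = 8 - 1 = 7

7


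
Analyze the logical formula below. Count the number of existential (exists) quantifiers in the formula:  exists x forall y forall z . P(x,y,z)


Quantifier prefix: exists x forall y forall z
Mark each quantifier type:
  E U U
Universal count = 2, Existential count = 1
Asked for existential (exists) quantifiers: 1

1


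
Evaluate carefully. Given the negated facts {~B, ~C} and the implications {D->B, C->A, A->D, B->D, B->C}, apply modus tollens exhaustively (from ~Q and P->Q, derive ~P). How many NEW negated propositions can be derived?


Initial negated facts: {~B, ~C}
Apply modus tollens to closure:
  ~B and D->B  =>  ~D
  ~D and A->D  =>  ~A
Final negated: {~A, ~B, ~C, ~D}
New negations: {~A, ~D}
Count = 2

2


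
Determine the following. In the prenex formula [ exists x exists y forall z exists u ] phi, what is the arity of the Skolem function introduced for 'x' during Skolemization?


Quantifier prefix: exists x exists y forall z exists u
'x' is existentially quantified at position 1.
No universal quantifiers precede it.
Skolem function arity = 0 (a Skolem constant)

0


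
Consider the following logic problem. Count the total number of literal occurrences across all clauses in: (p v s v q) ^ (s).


Counting literals in each clause:
Clause 1: 3 literal(s)
Clause 2: 1 literal(s)
Total = 4

4


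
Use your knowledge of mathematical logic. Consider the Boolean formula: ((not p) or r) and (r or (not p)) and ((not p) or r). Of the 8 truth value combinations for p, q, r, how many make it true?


Evaluate all 8 assignments for p, q, r:
p=0, q=0, r=0: 1
p=0, q=0, r=1: 1
p=0, q=1, r=0: 1
p=0, q=1, r=1: 1
p=1, q=0, r=0: 0
p=1, q=0, r=1: 1
p=1, q=1, r=0: 0
p=1, q=1, r=1: 1
Satisfying count = 6

6


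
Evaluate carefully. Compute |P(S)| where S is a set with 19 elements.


The power set of a set with n elements has 2^n elements.
|P(S)| = 2^19 = 524288

524288


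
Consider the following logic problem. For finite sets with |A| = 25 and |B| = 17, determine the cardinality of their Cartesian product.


The Cartesian product A x B contains all ordered pairs (a, b).
|A x B| = |A| * |B| = 25 * 17 = 425

425


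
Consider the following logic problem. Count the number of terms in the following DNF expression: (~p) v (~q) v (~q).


A DNF formula is a disjunction of terms (conjunctions).
Terms are separated by v.
Counting the disjuncts: 3 terms.

3


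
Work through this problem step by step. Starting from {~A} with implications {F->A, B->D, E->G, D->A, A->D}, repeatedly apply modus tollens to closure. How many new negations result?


Initial negated facts: {~A}
Apply modus tollens to closure:
  ~A and F->A  =>  ~F
  ~A and D->A  =>  ~D
  ~D and B->D  =>  ~B
Final negated: {~A, ~B, ~D, ~F}
New negations: {~B, ~D, ~F}
Count = 3

3


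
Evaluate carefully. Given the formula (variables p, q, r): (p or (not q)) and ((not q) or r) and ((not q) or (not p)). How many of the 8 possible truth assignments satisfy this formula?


Evaluate all 8 assignments for p, q, r:
p=0, q=0, r=0: 1
p=0, q=0, r=1: 1
p=0, q=1, r=0: 0
p=0, q=1, r=1: 0
p=1, q=0, r=0: 1
p=1, q=0, r=1: 1
p=1, q=1, r=0: 0
p=1, q=1, r=1: 0
Satisfying count = 4

4


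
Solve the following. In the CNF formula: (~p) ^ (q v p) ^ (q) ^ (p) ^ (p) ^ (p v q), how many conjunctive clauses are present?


A CNF formula is a conjunction of clauses.
Clauses are separated by ^.
Counting the conjuncts: 6 clauses.

6


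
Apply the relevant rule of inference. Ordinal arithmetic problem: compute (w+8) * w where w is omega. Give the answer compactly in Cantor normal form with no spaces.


Compute (w+8) * w.
Ordinal * is associative and left-distributive over +, but NOT commutative; for finite n>1, n*w = w but w*n stays w*n.
(w+8) * w = sup{(w+8)*k : k<w} = sup{w*k+8} = w^2 (the +8 tail is absorbed in the limit).
Result = w^2

w^2


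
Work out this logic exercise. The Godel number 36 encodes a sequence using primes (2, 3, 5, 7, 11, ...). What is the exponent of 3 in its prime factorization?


Factorize 36 by dividing by 3 repeatedly.
Division steps: 3 divides 36 exactly 2 time(s).
Exponent of 3 = 2

2


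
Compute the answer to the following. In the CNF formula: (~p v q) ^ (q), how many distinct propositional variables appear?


Identify each variable that appears in the formula.
Variables found: p, q
Count = 2

2


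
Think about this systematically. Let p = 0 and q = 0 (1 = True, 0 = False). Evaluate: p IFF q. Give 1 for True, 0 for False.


p = 0, q = 0
Operation: p IFF q
Evaluate: 0 IFF 0 = 1

1


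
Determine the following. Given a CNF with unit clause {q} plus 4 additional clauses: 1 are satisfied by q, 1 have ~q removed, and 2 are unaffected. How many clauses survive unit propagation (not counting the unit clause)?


Satisfied (removed): 1
Shortened (remain): 1
Unchanged (remain): 2
Remaining = 1 + 2 = 3

3


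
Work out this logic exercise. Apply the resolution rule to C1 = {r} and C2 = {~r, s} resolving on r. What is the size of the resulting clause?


Remove r from C1 and ~r from C2.
C1 remainder: {}
C2 remainder: {s}
Union (resolvent): {s}
Resolvent has 1 literal(s).

1


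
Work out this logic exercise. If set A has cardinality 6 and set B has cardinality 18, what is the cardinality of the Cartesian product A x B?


The Cartesian product A x B contains all ordered pairs (a, b).
|A x B| = |A| * |B| = 6 * 18 = 108

108


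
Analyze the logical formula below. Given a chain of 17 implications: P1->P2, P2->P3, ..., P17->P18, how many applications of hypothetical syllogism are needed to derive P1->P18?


With 17 implications in a chain connecting 18 propositions:
P1->P2, P2->P3, ..., P17->P18
Steps needed = (number of implications) - 1 = 17 - 1 = 16

16


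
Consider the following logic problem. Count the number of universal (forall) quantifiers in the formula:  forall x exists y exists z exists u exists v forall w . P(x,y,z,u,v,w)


Quantifier prefix: forall x exists y exists z exists u exists v forall w
Mark each quantifier type:
  U E E E E U
Universal count = 2, Existential count = 4
Asked for universal (forall) quantifiers: 2

2


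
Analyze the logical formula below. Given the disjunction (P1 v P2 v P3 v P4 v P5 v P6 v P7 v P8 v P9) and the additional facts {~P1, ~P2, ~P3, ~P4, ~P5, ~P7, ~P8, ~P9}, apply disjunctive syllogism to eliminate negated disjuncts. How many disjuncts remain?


Original disjuncts (9): P1, P2, P3, P4, P5, P6, P7, P8, P9
Negated (eliminate): ~P1, ~P2, ~P3, ~P4, ~P5, ~P7, ~P8, ~P9
Remaining disjuncts: P6
Count = 9 - 8 = 1

1


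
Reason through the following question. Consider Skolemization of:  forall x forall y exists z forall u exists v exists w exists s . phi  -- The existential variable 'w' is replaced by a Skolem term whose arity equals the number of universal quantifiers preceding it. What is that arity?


Quantifier prefix: forall x forall y exists z forall u exists v exists w exists s
'w' is existentially quantified at position 6.
Universal variables preceding it: x, y, u
Skolem function arity = 3

3


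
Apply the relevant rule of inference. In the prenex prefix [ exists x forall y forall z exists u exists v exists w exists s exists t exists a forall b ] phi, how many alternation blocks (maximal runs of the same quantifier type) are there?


Quantifier-type sequence: E A A E E E E E E A  (A=forall, E=exists)
Group into maximal same-type runs:
  Ex1 | Ax2 | Ex6 | Ax1
Number of blocks = 4

4


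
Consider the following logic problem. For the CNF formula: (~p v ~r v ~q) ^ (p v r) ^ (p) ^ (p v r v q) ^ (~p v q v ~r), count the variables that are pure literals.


Check each variable for pure literal status:
p: mixed (not pure)
q: mixed (not pure)
r: mixed (not pure)
Pure literal count = 0

0


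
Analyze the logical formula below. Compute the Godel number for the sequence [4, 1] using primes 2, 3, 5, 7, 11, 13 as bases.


Encode each element as an exponent of the corresponding prime:
  2^4 = 16
  3^1 = 3
Product = 16 * 3 = 48

48


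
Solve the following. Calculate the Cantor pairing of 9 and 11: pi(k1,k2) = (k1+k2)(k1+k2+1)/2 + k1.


k1 + k2 = 20
(k1+k2)(k1+k2+1)/2 = 20 * 21 / 2 = 210
pi = 210 + 9 = 219

219


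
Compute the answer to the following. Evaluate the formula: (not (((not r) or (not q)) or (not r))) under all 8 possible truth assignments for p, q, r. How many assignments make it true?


Check all 8 assignments:
p=0, q=0, r=0: 0
p=0, q=0, r=1: 0
p=0, q=1, r=0: 0
p=0, q=1, r=1: 1
p=1, q=0, r=0: 0
p=1, q=0, r=1: 0
p=1, q=1, r=0: 0
p=1, q=1, r=1: 1
Count of True = 2

2


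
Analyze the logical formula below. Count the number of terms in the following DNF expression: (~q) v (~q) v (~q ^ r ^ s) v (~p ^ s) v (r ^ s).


A DNF formula is a disjunction of terms (conjunctions).
Terms are separated by v.
Counting the disjuncts: 5 terms.

5


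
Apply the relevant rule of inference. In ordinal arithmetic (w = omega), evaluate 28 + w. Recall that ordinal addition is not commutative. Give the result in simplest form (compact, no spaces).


Compute 28 + w.
Ordinal + is associative but NOT commutative; for finite n>0, n + w = w but w + n stays w+n.
Any finite left addend is absorbed by w on the right: 28 + w = w.
Result = w

w


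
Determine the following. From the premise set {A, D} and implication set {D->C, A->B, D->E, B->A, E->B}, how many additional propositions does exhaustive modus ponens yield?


Initial facts: {A, D}
Apply modus ponens to closure:
  D and D->C  =>  C
  A and A->B  =>  B
  D and D->E  =>  E
Final known: {A, B, C, D, E}
New propositions: {B, C, E}
Count = 3

3


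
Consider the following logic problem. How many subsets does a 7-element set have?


The power set of a set with n elements has 2^n elements.
|P(S)| = 2^7 = 128

128


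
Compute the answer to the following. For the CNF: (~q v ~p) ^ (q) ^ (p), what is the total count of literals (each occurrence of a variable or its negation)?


Counting literals in each clause:
Clause 1: 2 literal(s)
Clause 2: 1 literal(s)
Clause 3: 1 literal(s)
Total = 4

4


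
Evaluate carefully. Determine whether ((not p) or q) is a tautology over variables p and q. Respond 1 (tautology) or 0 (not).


Check all 4 assignments:
p=0, q=0: 1
p=0, q=1: 1
p=1, q=0: 0
p=1, q=1: 1
Satisfying count = 3/4.
Tautology iff count = 4: no.

0


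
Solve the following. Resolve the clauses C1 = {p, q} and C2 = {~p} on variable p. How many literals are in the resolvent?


Remove p from C1 and ~p from C2.
C1 remainder: {q}
C2 remainder: {}
Union (resolvent): {q}
Resolvent has 1 literal(s).

1


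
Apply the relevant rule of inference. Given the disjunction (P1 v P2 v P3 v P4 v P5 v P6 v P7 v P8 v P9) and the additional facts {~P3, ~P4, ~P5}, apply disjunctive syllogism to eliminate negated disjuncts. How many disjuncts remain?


Original disjuncts (9): P1, P2, P3, P4, P5, P6, P7, P8, P9
Negated (eliminate): ~P3, ~P4, ~P5
Remaining disjuncts: P1, P2, P6, P7, P8, P9
Count = 9 - 3 = 6

6


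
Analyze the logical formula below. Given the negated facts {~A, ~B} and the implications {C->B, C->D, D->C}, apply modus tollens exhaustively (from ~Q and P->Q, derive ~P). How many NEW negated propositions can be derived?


Initial negated facts: {~A, ~B}
Apply modus tollens to closure:
  ~B and C->B  =>  ~C
  ~C and D->C  =>  ~D
Final negated: {~A, ~B, ~C, ~D}
New negations: {~C, ~D}
Count = 2

2


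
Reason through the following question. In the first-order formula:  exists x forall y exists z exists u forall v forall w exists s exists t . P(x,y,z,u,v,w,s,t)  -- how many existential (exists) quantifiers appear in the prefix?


Quantifier prefix: exists x forall y exists z exists u forall v forall w exists s exists t
Mark each quantifier type:
  E U E E U U E E
Universal count = 3, Existential count = 5
Asked for existential (exists) quantifiers: 5

5


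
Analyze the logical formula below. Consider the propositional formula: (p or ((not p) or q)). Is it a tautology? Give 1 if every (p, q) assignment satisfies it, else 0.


Check all 4 assignments:
p=0, q=0: 1
p=0, q=1: 1
p=1, q=0: 1
p=1, q=1: 1
Satisfying count = 4/4.
Tautology iff count = 4: yes.

1


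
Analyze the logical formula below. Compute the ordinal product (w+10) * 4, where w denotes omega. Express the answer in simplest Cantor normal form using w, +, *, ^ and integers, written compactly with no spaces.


Compute (w+10) * 4.
Ordinal * is associative and left-distributive over +, but NOT commutative; for finite n>1, n*w = w but w*n stays w*n.
(w+10) * 4 = (w+10) repeated 4 times. Each intermediate +10 is absorbed by the following w; only the last survives: w*4+10.
Result = w*4+10

w*4+10


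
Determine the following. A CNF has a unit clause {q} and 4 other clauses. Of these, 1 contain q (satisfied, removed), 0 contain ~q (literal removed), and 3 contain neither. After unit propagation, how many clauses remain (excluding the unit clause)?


Satisfied (removed): 1
Shortened (remain): 0
Unchanged (remain): 3
Remaining = 0 + 3 = 3

3


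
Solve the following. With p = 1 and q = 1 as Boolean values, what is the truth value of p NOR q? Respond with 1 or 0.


p = 1, q = 1
Operation: p NOR q
Evaluate: 1 NOR 1 = 0

0


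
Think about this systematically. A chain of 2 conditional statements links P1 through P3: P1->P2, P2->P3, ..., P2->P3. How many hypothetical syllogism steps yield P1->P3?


With 2 implications in a chain connecting 3 propositions:
P1->P2, P2->P3, ..., P2->P3
Steps needed = (number of implications) - 1 = 2 - 1 = 1

1


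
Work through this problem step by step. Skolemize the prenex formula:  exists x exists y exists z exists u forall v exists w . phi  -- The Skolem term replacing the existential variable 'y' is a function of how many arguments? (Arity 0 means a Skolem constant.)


Quantifier prefix: exists x exists y exists z exists u forall v exists w
'y' is existentially quantified at position 2.
No universal quantifiers precede it.
Skolem function arity = 0 (a Skolem constant)

0


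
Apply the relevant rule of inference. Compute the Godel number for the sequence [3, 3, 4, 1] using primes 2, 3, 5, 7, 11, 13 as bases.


Encode each element as an exponent of the corresponding prime:
  2^3 = 8
  3^3 = 27
  5^4 = 625
  7^1 = 7
Product = 8 * 27 * 625 * 7 = 945000

945000


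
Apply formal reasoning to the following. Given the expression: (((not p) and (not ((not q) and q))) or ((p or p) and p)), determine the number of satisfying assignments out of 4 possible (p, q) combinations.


Check all 4 assignments:
p=0, q=0: 1
p=0, q=1: 1
p=1, q=0: 1
p=1, q=1: 1
Count of True = 4

4


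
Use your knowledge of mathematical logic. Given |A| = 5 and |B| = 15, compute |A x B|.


The Cartesian product A x B contains all ordered pairs (a, b).
|A x B| = |A| * |B| = 5 * 15 = 75

75


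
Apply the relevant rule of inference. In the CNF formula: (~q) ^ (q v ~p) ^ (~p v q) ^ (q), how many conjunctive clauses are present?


A CNF formula is a conjunction of clauses.
Clauses are separated by ^.
Counting the conjuncts: 4 clauses.

4


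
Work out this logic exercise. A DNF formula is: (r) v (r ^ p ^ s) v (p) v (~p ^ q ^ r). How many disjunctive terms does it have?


A DNF formula is a disjunction of terms (conjunctions).
Terms are separated by v.
Counting the disjuncts: 4 terms.

4


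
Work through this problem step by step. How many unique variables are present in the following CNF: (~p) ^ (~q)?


Identify each variable that appears in the formula.
Variables found: p, q
Count = 2

2


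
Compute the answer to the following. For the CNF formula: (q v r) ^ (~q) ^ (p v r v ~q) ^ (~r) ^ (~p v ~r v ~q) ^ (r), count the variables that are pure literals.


Check each variable for pure literal status:
p: mixed (not pure)
q: mixed (not pure)
r: mixed (not pure)
Pure literal count = 0

0


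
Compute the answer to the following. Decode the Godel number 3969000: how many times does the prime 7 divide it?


Factorize 3969000 by dividing by 7 repeatedly.
Division steps: 7 divides 3969000 exactly 2 time(s).
Exponent of 7 = 2

2


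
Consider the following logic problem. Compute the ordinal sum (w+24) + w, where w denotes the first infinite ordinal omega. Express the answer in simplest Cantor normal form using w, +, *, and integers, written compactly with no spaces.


Compute (w+24) + w.
Ordinal + is associative but NOT commutative; for finite n>0, n + w = w but w + n stays w+n.
(w+24) + w = w + (24+w) = w + w = w*2 (the finite tail 24 is absorbed by the right w).
Result = w*2

w*2


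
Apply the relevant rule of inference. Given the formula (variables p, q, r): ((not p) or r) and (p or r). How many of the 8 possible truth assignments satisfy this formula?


Evaluate all 8 assignments for p, q, r:
p=0, q=0, r=0: 0
p=0, q=0, r=1: 1
p=0, q=1, r=0: 0
p=0, q=1, r=1: 1
p=1, q=0, r=0: 0
p=1, q=0, r=1: 1
p=1, q=1, r=0: 0
p=1, q=1, r=1: 1
Satisfying count = 4

4


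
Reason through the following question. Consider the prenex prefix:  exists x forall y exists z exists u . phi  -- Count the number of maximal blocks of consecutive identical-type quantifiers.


Quantifier-type sequence: E A E E  (A=forall, E=exists)
Group into maximal same-type runs:
  Ex1 | Ax1 | Ex2
Number of blocks = 3

3


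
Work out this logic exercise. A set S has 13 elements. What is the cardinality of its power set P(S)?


The power set of a set with n elements has 2^n elements.
|P(S)| = 2^13 = 8192

8192


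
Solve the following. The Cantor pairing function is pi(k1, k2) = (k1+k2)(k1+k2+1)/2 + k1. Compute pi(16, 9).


k1 + k2 = 25
(k1+k2)(k1+k2+1)/2 = 25 * 26 / 2 = 325
pi = 325 + 16 = 341

341


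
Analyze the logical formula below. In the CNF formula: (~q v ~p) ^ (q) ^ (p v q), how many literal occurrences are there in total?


Counting literals in each clause:
Clause 1: 2 literal(s)
Clause 2: 1 literal(s)
Clause 3: 2 literal(s)
Total = 5

5


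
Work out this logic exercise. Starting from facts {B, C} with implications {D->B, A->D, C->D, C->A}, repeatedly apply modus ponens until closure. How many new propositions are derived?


Initial facts: {B, C}
Apply modus ponens to closure:
  C and C->D  =>  D
  C and C->A  =>  A
Final known: {A, B, C, D}
New propositions: {A, D}
Count = 2

2


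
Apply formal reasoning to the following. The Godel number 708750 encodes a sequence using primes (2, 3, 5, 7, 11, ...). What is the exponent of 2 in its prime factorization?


Factorize 708750 by dividing by 2 repeatedly.
Division steps: 2 divides 708750 exactly 1 time(s).
Exponent of 2 = 1

1


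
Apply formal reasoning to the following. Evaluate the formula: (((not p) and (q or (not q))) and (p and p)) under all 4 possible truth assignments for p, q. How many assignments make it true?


Check all 4 assignments:
p=0, q=0: 0
p=0, q=1: 0
p=1, q=0: 0
p=1, q=1: 0
Count of True = 0

0


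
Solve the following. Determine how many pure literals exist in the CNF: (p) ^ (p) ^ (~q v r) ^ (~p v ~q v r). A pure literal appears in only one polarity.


Check each variable for pure literal status:
p: mixed (not pure)
q: pure negative
r: pure positive
Pure literal count = 2

2


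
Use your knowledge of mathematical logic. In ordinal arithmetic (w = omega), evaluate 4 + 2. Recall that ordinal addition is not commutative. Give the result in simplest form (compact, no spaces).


Compute 4 + 2.
Ordinal + is associative but NOT commutative; for finite n>0, n + w = w but w + n stays w+n.
Both operands finite; ordinal + agrees with natural +: 4 + 2 = 6.
Result = 6

6


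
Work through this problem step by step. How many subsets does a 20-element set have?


The power set of a set with n elements has 2^n elements.
|P(S)| = 2^20 = 1048576

1048576


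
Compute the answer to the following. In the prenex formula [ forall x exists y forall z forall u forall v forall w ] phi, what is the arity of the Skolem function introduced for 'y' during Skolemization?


Quantifier prefix: forall x exists y forall z forall u forall v forall w
'y' is existentially quantified at position 2.
Universal variables preceding it: x
Skolem function arity = 1

1


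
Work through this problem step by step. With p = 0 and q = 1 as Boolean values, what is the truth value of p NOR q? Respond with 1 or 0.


p = 0, q = 1
Operation: p NOR q
Evaluate: 0 NOR 1 = 0

0


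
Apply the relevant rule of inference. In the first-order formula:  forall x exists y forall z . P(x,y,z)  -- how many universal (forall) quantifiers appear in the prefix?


Quantifier prefix: forall x exists y forall z
Mark each quantifier type:
  U E U
Universal count = 2, Existential count = 1
Asked for universal (forall) quantifiers: 2

2


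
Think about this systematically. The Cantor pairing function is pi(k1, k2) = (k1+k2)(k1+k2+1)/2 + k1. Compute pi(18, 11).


k1 + k2 = 29
(k1+k2)(k1+k2+1)/2 = 29 * 30 / 2 = 435
pi = 435 + 18 = 453

453


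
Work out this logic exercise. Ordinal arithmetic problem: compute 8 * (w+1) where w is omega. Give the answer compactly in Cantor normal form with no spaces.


Compute 8 * (w+1).
Ordinal * is associative and left-distributive over +, but NOT commutative; for finite n>1, n*w = w but w*n stays w*n.
By left-distributivity: 8 * (w+1) = 8*w + 8*1 = w + 8 = w+8.
Result = w+8

w+8


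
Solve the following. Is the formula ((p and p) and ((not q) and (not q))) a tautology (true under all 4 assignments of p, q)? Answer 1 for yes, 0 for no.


Check all 4 assignments:
p=0, q=0: 0
p=0, q=1: 0
p=1, q=0: 1
p=1, q=1: 0
Satisfying count = 1/4.
Tautology iff count = 4: no.

0


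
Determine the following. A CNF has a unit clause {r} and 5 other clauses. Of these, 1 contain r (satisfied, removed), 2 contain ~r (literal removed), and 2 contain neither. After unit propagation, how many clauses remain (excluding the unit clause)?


Satisfied (removed): 1
Shortened (remain): 2
Unchanged (remain): 2
Remaining = 2 + 2 = 4

4


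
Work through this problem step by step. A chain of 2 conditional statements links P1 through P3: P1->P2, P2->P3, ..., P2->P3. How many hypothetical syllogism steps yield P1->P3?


With 2 implications in a chain connecting 3 propositions:
P1->P2, P2->P3, ..., P2->P3
Steps needed = (number of implications) - 1 = 2 - 1 = 1

1


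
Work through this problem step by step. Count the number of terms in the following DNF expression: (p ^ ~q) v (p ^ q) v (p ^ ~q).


A DNF formula is a disjunction of terms (conjunctions).
Terms are separated by v.
Counting the disjuncts: 3 terms.

3


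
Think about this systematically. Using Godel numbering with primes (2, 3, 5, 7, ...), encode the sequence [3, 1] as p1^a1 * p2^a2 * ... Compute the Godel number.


Encode each element as an exponent of the corresponding prime:
  2^3 = 8
  3^1 = 3
Product = 8 * 3 = 24

24


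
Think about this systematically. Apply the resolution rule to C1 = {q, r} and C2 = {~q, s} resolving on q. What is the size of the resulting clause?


Remove q from C1 and ~q from C2.
C1 remainder: {r}
C2 remainder: {s}
Union (resolvent): {r, s}
Resolvent has 2 literal(s).

2


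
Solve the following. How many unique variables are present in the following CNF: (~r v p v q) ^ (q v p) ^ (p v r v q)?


Identify each variable that appears in the formula.
Variables found: p, q, r
Count = 3

3


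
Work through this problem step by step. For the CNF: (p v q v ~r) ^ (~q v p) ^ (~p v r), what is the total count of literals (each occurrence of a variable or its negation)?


Counting literals in each clause:
Clause 1: 3 literal(s)
Clause 2: 2 literal(s)
Clause 3: 2 literal(s)
Total = 7

7


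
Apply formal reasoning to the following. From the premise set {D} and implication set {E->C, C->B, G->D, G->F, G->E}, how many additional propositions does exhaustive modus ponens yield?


Initial facts: {D}
Apply modus ponens to closure:
  (no implication fires)
Final known: {D}
New propositions: {(none)}
Count = 0

0


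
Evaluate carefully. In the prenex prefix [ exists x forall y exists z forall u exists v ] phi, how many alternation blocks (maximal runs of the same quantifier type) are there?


Quantifier-type sequence: E A E A E  (A=forall, E=exists)
Group into maximal same-type runs:
  Ex1 | Ax1 | Ex1 | Ax1 | Ex1
Number of blocks = 5

5


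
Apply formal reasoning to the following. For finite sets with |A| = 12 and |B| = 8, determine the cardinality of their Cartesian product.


The Cartesian product A x B contains all ordered pairs (a, b).
|A x B| = |A| * |B| = 12 * 8 = 96

96


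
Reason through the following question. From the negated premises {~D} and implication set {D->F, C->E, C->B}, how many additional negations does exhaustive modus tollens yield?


Initial negated facts: {~D}
Apply modus tollens to closure:
  (no implication fires)
Final negated: {~D}
New negations: {(none)}
Count = 0

0


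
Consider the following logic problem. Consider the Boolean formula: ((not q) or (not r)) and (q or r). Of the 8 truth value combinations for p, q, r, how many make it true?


Evaluate all 8 assignments for p, q, r:
p=0, q=0, r=0: 0
p=0, q=0, r=1: 1
p=0, q=1, r=0: 1
p=0, q=1, r=1: 0
p=1, q=0, r=0: 0
p=1, q=0, r=1: 1
p=1, q=1, r=0: 1
p=1, q=1, r=1: 0
Satisfying count = 4

4


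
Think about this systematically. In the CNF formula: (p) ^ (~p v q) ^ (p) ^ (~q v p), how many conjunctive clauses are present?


A CNF formula is a conjunction of clauses.
Clauses are separated by ^.
Counting the conjuncts: 4 clauses.

4


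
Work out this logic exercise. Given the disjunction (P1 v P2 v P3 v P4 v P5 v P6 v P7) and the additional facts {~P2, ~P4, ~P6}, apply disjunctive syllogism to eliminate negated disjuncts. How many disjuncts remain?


Original disjuncts (7): P1, P2, P3, P4, P5, P6, P7
Negated (eliminate): ~P2, ~P4, ~P6
Remaining disjuncts: P1, P3, P5, P7
Count = 7 - 3 = 4

4


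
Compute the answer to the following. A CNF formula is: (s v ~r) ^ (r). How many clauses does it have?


A CNF formula is a conjunction of clauses.
Clauses are separated by ^.
Counting the conjuncts: 2 clauses.

2


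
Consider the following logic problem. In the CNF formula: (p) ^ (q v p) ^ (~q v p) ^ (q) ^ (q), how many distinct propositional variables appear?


Identify each variable that appears in the formula.
Variables found: p, q
Count = 2

2


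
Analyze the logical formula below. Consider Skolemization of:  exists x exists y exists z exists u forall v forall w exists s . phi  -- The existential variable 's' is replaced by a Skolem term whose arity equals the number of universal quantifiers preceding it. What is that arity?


Quantifier prefix: exists x exists y exists z exists u forall v forall w exists s
's' is existentially quantified at position 7.
Universal variables preceding it: v, w
Skolem function arity = 2

2


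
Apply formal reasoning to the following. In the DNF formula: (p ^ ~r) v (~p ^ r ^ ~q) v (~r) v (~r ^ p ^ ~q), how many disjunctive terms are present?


A DNF formula is a disjunction of terms (conjunctions).
Terms are separated by v.
Counting the disjuncts: 4 terms.

4


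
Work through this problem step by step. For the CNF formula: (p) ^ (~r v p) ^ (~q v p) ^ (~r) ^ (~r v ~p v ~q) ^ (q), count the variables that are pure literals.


Check each variable for pure literal status:
p: mixed (not pure)
q: mixed (not pure)
r: pure negative
Pure literal count = 1

1


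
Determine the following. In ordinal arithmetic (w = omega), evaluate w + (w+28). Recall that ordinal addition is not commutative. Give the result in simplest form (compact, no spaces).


Compute w + (w+28).
Ordinal + is associative but NOT commutative; for finite n>0, n + w = w but w + n stays w+n.
w + (w+28) = (w+w) + 28 = w*2+28.
Result = w*2+28

w*2+28


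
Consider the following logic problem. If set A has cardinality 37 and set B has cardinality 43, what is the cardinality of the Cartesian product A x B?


The Cartesian product A x B contains all ordered pairs (a, b).
|A x B| = |A| * |B| = 37 * 43 = 1591

1591


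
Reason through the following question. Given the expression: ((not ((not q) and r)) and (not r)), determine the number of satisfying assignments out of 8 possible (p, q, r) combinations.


Check all 8 assignments:
p=0, q=0, r=0: 1
p=0, q=0, r=1: 0
p=0, q=1, r=0: 1
p=0, q=1, r=1: 0
p=1, q=0, r=0: 1
p=1, q=0, r=1: 0
p=1, q=1, r=0: 1
p=1, q=1, r=1: 0
Count of True = 4

4


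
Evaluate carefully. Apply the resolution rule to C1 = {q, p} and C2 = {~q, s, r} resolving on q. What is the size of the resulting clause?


Remove q from C1 and ~q from C2.
C1 remainder: {p}
C2 remainder: {s, r}
Union (resolvent): {p, r, s}
Resolvent has 3 literal(s).

3


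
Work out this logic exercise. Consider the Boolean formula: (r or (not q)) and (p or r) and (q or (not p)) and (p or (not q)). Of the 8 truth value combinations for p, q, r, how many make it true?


Evaluate all 8 assignments for p, q, r:
p=0, q=0, r=0: 0
p=0, q=0, r=1: 1
p=0, q=1, r=0: 0
p=0, q=1, r=1: 0
p=1, q=0, r=0: 0
p=1, q=0, r=1: 0
p=1, q=1, r=0: 0
p=1, q=1, r=1: 1
Satisfying count = 2

2
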